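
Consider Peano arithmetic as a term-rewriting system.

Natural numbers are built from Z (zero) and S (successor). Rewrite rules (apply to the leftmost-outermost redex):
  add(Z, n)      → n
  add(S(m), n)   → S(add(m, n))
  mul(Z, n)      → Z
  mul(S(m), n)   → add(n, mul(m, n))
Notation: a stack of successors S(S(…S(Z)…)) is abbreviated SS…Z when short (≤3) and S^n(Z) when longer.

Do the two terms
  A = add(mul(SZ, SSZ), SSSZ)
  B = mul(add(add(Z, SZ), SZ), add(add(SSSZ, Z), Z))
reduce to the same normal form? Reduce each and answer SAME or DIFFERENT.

Answer: DIFFERENT — A ⇓ S^5(Z), B ⇓ S^6(Z)

Reduction:
Term A:
  start: add(mul(SZ, SSZ), SSSZ)
  [1] add(add(SSZ, mul(Z, SSZ)), SSSZ)
  [2] add(S(add(SZ, mul(Z, SSZ))), SSSZ)
  [3] S(add(add(SZ, mul(Z, SSZ)), SSSZ))
  [4] S(add(S(add(Z, mul(Z, SSZ))), SSSZ))
  [5] S(S(add(add(Z, mul(Z, SSZ)), SSSZ)))
  [6] S(S(add(mul(Z, SSZ), SSSZ)))
  [7] S(S(add(Z, SSSZ)))
  [8] S^5(Z)

Term B:
  start: mul(add(add(Z, SZ), SZ), add(add(SSSZ, Z), Z))
  [1] mul(add(SZ, SZ), add(add(SSSZ, Z), Z))
  [2] mul(S(add(Z, SZ)), add(add(SSSZ, Z), Z))
  [3] add(add(add(SSSZ, Z), Z), mul(add(Z, SZ), add(add(SSSZ, Z), Z)))
  [4] add(add(S(add(SSZ, Z)), Z), mul(add(Z, SZ), add(add(SSSZ, Z), Z)))
  [5] add(S(add(add(SSZ, Z), Z)), mul(add(Z, SZ), add(add(SSSZ, Z), Z)))
  [6] S(add(add(add(SSZ, Z), Z), mul(add(Z, SZ), add(add(SSSZ, Z), Z))))
  [7] S(add(add(S(add(SZ, Z)), Z), mul(add(Z, SZ), add(add(SSSZ, Z), Z))))
  [8] S(add(S(add(add(SZ, Z), Z)), mul(add(Z, SZ), add(add(SSSZ, Z), Z))))
  [9] S(S(add(add(add(SZ, Z), Z), mul(add(Z, SZ), add(add(SSSZ, Z), Z)))))
  [10] S(S(add(add(S(add(Z, Z)), Z), mul(add(Z, SZ), add(add(SSSZ, Z), Z)))))
  [11] S(S(add(S(add(add(Z, Z), Z)), mul(add(Z, SZ), add(add(SSSZ, Z), Z)))))
  [12] S(S(S(add(add(add(Z, Z), Z), mul(add(Z, SZ), add(add(SSSZ, Z), Z))))))
  [13] S(S(S(add(add(Z, Z), mul(add(Z, SZ), add(add(SSSZ, Z), Z))))))
  [14] S(S(S(add(Z, mul(add(Z, SZ), add(add(SSSZ, Z), Z))))))
  [15] S(S(S(mul(add(Z, SZ), add(add(SSSZ, Z), Z)))))
  [16] S(S(S(mul(SZ, add(add(SSSZ, Z), Z)))))
  [17] S(S(S(add(add(add(SSSZ, Z), Z), mul(Z, add(add(SSSZ, Z), Z))))))
  [18] S(S(S(add(add(S(add(SSZ, Z)), Z), mul(Z, add(add(SSSZ, Z), Z))))))
  [19] S(S(S(add(S(add(add(SSZ, Z), Z)), mul(Z, add(add(SSSZ, Z), Z))))))
  [20] S(S(S(S(add(add(add(SSZ, Z), Z), mul(Z, add(add(SSSZ, Z), Z)))))))
  [21] S(S(S(S(add(add(S(add(SZ, Z)), Z), mul(Z, add(add(SSSZ, Z), Z)))))))
  [22] S(S(S(S(add(S(add(add(SZ, Z), Z)), mul(Z, add(add(SSSZ, Z), Z)))))))
  [23] S(S(S(S(S(add(add(add(SZ, Z), Z), mul(Z, add(add(SSSZ, Z), Z))))))))
  [24] S(S(S(S(S(add(add(S(add(Z, Z)), Z), mul(Z, add(add(SSSZ, Z), Z))))))))
  [25] S(S(S(S(S(add(S(add(add(Z, Z), Z)), mul(Z, add(add(SSSZ, Z), Z))))))))
  [26] S(S(S(S(S(S(add(add(add(Z, Z), Z), mul(Z, add(add(SSSZ, Z), Z)))))))))
  [27] S(S(S(S(S(S(add(add(Z, Z), mul(Z, add(add(SSSZ, Z), Z)))))))))
  [28] S(S(S(S(S(S(add(Z, mul(Z, add(add(SSSZ, Z), Z)))))))))
  [29] S(S(S(S(S(S(mul(Z, add(add(SSSZ, Z), Z))))))))
  [30] S^6(Z)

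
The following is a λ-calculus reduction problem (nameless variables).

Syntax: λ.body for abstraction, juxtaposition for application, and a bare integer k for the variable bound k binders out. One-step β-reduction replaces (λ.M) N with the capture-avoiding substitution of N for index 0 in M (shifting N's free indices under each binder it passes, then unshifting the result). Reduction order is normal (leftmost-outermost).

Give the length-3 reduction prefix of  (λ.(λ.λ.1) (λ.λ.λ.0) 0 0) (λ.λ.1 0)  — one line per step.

Answer: after 3 steps: (λ.λ.λ.0) (λ.λ.1 0)

Working:
  start: (λ.(λ.λ.1) (λ.λ.λ.0) 0 0) (λ.λ.1 0)
  →1  (λ.λ.1) (λ.λ.λ.0) (λ.λ.1 0) (λ.λ.1 0)
  →2  (λ.λ.λ.λ.0) (λ.λ.1 0) (λ.λ.1 0)
  →3  (λ.λ.λ.0) (λ.λ.1 0)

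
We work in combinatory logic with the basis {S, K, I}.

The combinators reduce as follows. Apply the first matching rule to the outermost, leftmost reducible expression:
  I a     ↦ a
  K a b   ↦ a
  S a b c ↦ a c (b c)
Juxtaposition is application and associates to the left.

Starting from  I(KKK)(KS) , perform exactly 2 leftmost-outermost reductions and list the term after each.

Answer: after 2 steps: K(KS)

Reduction:
  start: I(KKK)(KS)
  →1  KKK(KS)
  →2  K(KS)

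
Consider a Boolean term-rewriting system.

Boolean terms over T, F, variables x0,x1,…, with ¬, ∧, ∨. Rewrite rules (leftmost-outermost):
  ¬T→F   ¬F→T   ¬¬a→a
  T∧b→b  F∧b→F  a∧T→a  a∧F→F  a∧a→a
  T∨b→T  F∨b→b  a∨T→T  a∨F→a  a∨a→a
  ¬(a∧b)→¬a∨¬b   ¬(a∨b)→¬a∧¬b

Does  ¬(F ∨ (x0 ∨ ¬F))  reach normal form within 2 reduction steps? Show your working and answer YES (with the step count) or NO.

  start: ¬(F ∨ (x0 ∨ ¬F))
  [1] ¬F ∧ ¬(x0 ∨ ¬F)
  [2] T ∧ ¬(x0 ∨ ¬F)

Answer: NO — after 2 steps the term is T ∧ ¬(x0 ∨ ¬F), not yet normal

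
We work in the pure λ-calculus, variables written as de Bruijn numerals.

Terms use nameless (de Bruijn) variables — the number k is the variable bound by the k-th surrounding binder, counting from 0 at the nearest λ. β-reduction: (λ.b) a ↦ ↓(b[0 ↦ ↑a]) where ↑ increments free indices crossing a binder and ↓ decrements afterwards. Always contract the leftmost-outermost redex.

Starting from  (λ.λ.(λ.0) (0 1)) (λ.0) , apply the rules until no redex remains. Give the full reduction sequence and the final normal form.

Answer: normal form = λ.0 (λ.0)  (in 2 steps)

Reduction:
  start: (λ.λ.(λ.0) (0 1)) (λ.0)
  [1] λ.(λ.0) (0 (λ.0))
  [2] λ.0 (λ.0)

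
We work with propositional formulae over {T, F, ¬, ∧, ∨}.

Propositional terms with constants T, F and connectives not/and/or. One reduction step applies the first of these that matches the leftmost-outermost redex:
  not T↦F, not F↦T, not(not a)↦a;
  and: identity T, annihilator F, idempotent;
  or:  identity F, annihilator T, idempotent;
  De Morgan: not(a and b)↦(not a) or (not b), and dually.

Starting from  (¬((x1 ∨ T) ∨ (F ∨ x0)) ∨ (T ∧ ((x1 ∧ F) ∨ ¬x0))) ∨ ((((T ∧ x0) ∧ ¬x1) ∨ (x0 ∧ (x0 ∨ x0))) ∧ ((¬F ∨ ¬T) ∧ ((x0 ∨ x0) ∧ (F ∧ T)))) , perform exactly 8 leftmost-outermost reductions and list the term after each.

Answer: after 8 steps: (F ∨ ¬x0) ∨ ((((T ∧ x0) ∧ ¬x1) ∨ (x0 ∧ (x0 ∨ x0))) ∧ ((¬F ∨ ¬T) ∧ ((x0 ∨ x0) ∧ (F ∧ T))))

Derivation:
  start: (¬((x1 ∨ T) ∨ (F ∨ x0)) ∨ (T ∧ ((x1 ∧ F) ∨ ¬x0))) ∨ ((((T ∧ x0) ∧ ¬x1) ∨ (x0 ∧ (x0 ∨ x0))) ∧ ((¬F ∨ ¬T) ∧ ((x0 ∨ x0) ∧ (F ∧ T))))
  step 1: ((¬(x1 ∨ T) ∧ ¬(F ∨ x0)) ∨ (T ∧ ((x1 ∧ F) ∨ ¬x0))) ∨ ((((T ∧ x0) ∧ ¬x1) ∨ (x0 ∧ (x0 ∨ x0))) ∧ ((¬F ∨ ¬T) ∧ ((x0 ∨ x0) ∧ (F ∧ T))))
  step 2: (((¬x1 ∧ ¬T) ∧ ¬(F ∨ x0)) ∨ (T ∧ ((x1 ∧ F) ∨ ¬x0))) ∨ ((((T ∧ x0) ∧ ¬x1) ∨ (x0 ∧ (x0 ∨ x0))) ∧ ((¬F ∨ ¬T) ∧ ((x0 ∨ x0) ∧ (F ∧ T))))
  step 3: (((¬x1 ∧ F) ∧ ¬(F ∨ x0)) ∨ (T ∧ ((x1 ∧ F) ∨ ¬x0))) ∨ ((((T ∧ x0) ∧ ¬x1) ∨ (x0 ∧ (x0 ∨ x0))) ∧ ((¬F ∨ ¬T) ∧ ((x0 ∨ x0) ∧ (F ∧ T))))
  step 4: ((F ∧ ¬(F ∨ x0)) ∨ (T ∧ ((x1 ∧ F) ∨ ¬x0))) ∨ ((((T ∧ x0) ∧ ¬x1) ∨ (x0 ∧ (x0 ∨ x0))) ∧ ((¬F ∨ ¬T) ∧ ((x0 ∨ x0) ∧ (F ∧ T))))
  step 5: (F ∨ (T ∧ ((x1 ∧ F) ∨ ¬x0))) ∨ ((((T ∧ x0) ∧ ¬x1) ∨ (x0 ∧ (x0 ∨ x0))) ∧ ((¬F ∨ ¬T) ∧ ((x0 ∨ x0) ∧ (F ∧ T))))
  step 6: (T ∧ ((x1 ∧ F) ∨ ¬x0)) ∨ ((((T ∧ x0) ∧ ¬x1) ∨ (x0 ∧ (x0 ∨ x0))) ∧ ((¬F ∨ ¬T) ∧ ((x0 ∨ x0) ∧ (F ∧ T))))
  step 7: ((x1 ∧ F) ∨ ¬x0) ∨ ((((T ∧ x0) ∧ ¬x1) ∨ (x0 ∧ (x0 ∨ x0))) ∧ ((¬F ∨ ¬T) ∧ ((x0 ∨ x0) ∧ (F ∧ T))))
  step 8: (F ∨ ¬x0) ∨ ((((T ∧ x0) ∧ ¬x1) ∨ (x0 ∧ (x0 ∨ x0))) ∧ ((¬F ∨ ¬T) ∧ ((x0 ∨ x0) ∧ (F ∧ T))))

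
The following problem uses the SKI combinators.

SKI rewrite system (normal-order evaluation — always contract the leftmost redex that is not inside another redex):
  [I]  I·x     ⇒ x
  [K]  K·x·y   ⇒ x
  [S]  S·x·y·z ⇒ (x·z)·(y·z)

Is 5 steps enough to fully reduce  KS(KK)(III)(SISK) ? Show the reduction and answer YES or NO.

Answer: YES — reaches normal form SI(K(SK)) in 5 ≤ 5 steps

Working:
  start: KS(KK)(III)(SISK)
  [1] S(III)(SISK)
  [2] S(II)(SISK)
  [3] SI(SISK)
  [4] SI(IK(SK))
  [5] SI(K(SK))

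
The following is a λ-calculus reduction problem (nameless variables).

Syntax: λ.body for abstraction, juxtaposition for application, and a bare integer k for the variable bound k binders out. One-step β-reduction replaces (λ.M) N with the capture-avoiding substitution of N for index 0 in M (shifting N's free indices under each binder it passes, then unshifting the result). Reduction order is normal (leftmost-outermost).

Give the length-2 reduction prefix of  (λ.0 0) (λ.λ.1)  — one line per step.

  start: (λ.0 0) (λ.λ.1)
  →1  (λ.λ.1) (λ.λ.1)
  →2  λ.λ.λ.1

Answer: after 2 steps: λ.λ.λ.1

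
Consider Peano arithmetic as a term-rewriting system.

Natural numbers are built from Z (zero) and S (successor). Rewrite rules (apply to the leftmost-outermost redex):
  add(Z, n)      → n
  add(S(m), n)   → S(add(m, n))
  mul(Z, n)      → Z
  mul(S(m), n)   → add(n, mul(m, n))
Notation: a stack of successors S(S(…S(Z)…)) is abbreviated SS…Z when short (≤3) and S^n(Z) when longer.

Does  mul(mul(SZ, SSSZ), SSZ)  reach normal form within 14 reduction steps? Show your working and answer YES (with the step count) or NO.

Answer: NO — after 14 steps the term is S(S(S(S(S(add(SZ, mul(add(Z, mul(Z, SSSZ)), SSZ))))))), not yet normal

Reduction:
  start: mul(mul(SZ, SSSZ), SSZ)
  step 1: mul(add(SSSZ, mul(Z, SSSZ)), SSZ)
  step 2: mul(S(add(SSZ, mul(Z, SSSZ))), SSZ)
  step 3: add(SSZ, mul(add(SSZ, mul(Z, SSSZ)), SSZ))
  step 4: S(add(SZ, mul(add(SSZ, mul(Z, SSSZ)), SSZ)))
  step 5: S(S(add(Z, mul(add(SSZ, mul(Z, SSSZ)), SSZ))))
  step 6: S(S(mul(add(SSZ, mul(Z, SSSZ)), SSZ)))
  step 7: S(S(mul(S(add(SZ, mul(Z, SSSZ))), SSZ)))
  step 8: S(S(add(SSZ, mul(add(SZ, mul(Z, SSSZ)), SSZ))))
  step 9: S(S(S(add(SZ, mul(add(SZ, mul(Z, SSSZ)), SSZ)))))
  step 10: S(S(S(S(add(Z, mul(add(SZ, mul(Z, SSSZ)), SSZ))))))
  step 11: S(S(S(S(mul(add(SZ, mul(Z, SSSZ)), SSZ)))))
  step 12: S(S(S(S(mul(S(add(Z, mul(Z, SSSZ))), SSZ)))))
  step 13: S(S(S(S(add(SSZ, mul(add(Z, mul(Z, SSSZ)), SSZ))))))
  step 14: S(S(S(S(S(add(SZ, mul(add(Z, mul(Z, SSSZ)), SSZ)))))))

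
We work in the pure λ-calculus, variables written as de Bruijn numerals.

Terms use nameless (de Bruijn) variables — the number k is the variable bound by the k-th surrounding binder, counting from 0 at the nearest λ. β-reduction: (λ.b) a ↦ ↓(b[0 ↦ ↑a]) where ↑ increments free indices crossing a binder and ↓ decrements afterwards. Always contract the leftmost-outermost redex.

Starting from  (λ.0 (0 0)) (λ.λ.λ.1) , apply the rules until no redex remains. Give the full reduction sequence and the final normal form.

  start: (λ.0 (0 0)) (λ.λ.λ.1)
  step 1: (λ.λ.λ.1) ((λ.λ.λ.1) (λ.λ.λ.1))
  step 2: λ.λ.1

Answer: normal form = λ.λ.1  (in 2 steps)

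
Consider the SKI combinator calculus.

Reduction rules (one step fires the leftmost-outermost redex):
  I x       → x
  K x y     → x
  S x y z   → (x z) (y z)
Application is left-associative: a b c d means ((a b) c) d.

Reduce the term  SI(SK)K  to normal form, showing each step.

Answer: normal form = K(SKK)  (in 2 steps)

Reduction:
  start: SI(SK)K
  [1] IK(SKK)
  [2] K(SKK)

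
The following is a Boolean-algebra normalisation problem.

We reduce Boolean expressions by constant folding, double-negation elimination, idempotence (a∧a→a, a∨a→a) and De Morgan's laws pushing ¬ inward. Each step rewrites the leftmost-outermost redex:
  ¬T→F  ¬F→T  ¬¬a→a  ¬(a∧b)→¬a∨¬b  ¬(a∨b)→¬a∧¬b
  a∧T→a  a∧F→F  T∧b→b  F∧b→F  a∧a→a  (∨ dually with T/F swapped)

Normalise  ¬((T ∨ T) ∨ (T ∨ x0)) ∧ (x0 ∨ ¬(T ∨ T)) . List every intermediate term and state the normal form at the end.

Answer: normal form = F  (in 6 steps)

Reduction:
  start: ¬((T ∨ T) ∨ (T ∨ x0)) ∧ (x0 ∨ ¬(T ∨ T))
  →1  (¬(T ∨ T) ∧ ¬(T ∨ x0)) ∧ (x0 ∨ ¬(T ∨ T))
  →2  ((¬T ∧ ¬T) ∧ ¬(T ∨ x0)) ∧ (x0 ∨ ¬(T ∨ T))
  →3  (¬T ∧ ¬(T ∨ x0)) ∧ (x0 ∨ ¬(T ∨ T))
  →4  (F ∧ ¬(T ∨ x0)) ∧ (x0 ∨ ¬(T ∨ T))
  →5  F ∧ (x0 ∨ ¬(T ∨ T))
  →6  F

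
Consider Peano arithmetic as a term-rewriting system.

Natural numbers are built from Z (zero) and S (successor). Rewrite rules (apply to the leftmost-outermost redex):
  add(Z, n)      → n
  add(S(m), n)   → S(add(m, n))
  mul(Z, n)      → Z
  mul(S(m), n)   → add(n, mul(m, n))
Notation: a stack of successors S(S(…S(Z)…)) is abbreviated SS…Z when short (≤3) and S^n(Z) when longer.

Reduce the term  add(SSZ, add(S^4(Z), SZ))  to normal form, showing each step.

Answer: normal form = S^7(Z)  (in 8 steps)

Reduction:
  start: add(SSZ, add(S^4(Z), SZ))
  [1] S(add(SZ, add(S^4(Z), SZ)))
  [2] S(S(add(Z, add(S^4(Z), SZ))))
  [3] S(S(add(S^4(Z), SZ)))
  [4] S(S(S(add(SSSZ, SZ))))
  [5] S(S(S(S(add(SSZ, SZ)))))
  [6] S(S(S(S(S(add(SZ, SZ))))))
  [7] S(S(S(S(S(S(add(Z, SZ)))))))
  [8] S^7(Z)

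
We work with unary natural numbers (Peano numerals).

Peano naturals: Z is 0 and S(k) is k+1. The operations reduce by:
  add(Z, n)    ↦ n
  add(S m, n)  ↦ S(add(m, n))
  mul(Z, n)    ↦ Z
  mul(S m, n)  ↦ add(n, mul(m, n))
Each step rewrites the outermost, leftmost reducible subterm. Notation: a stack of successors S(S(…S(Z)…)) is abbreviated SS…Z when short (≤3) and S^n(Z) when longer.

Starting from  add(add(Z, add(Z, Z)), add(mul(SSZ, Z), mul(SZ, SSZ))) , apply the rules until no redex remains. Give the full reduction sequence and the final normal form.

Answer: normal form = SSZ  (in 14 steps)

Derivation:
  start: add(add(Z, add(Z, Z)), add(mul(SSZ, Z), mul(SZ, SSZ)))
  step 1: add(add(Z, Z), add(mul(SSZ, Z), mul(SZ, SSZ)))
  step 2: add(Z, add(mul(SSZ, Z), mul(SZ, SSZ)))
  step 3: add(mul(SSZ, Z), mul(SZ, SSZ))
  step 4: add(add(Z, mul(SZ, Z)), mul(SZ, SSZ))
  step 5: add(mul(SZ, Z), mul(SZ, SSZ))
  step 6: add(add(Z, mul(Z, Z)), mul(SZ, SSZ))
  step 7: add(mul(Z, Z), mul(SZ, SSZ))
  step 8: add(Z, mul(SZ, SSZ))
  step 9: mul(SZ, SSZ)
  step 10: add(SSZ, mul(Z, SSZ))
  step 11: S(add(SZ, mul(Z, SSZ)))
  step 12: S(S(add(Z, mul(Z, SSZ))))
  step 13: S(S(mul(Z, SSZ)))
  step 14: SSZ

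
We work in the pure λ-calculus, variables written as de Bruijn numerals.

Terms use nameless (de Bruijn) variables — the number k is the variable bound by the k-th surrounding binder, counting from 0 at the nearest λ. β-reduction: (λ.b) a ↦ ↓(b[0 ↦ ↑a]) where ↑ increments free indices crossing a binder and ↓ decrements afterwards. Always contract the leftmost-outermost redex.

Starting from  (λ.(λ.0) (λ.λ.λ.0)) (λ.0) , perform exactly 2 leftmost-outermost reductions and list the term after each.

Answer: after 2 steps: λ.λ.λ.0

Reduction:
  start: (λ.(λ.0) (λ.λ.λ.0)) (λ.0)
  →1  (λ.0) (λ.λ.λ.0)
  →2  λ.λ.λ.0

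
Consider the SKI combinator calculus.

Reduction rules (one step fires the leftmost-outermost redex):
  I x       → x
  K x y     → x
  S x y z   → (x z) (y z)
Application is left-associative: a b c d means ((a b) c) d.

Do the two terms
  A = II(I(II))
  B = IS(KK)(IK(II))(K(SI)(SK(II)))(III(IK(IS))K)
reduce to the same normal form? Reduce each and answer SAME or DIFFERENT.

Answer: SAME — A ⇓ I, B ⇓ I

Working:
Term A:
  start: II(I(II))
  [1] I(I(II))
  [2] I(II)
  [3] II
  [4] I

Term B:
  start: IS(KK)(IK(II))(K(SI)(SK(II)))(III(IK(IS))K)
  [1] S(KK)(IK(II))(K(SI)(SK(II)))(III(IK(IS))K)
  [2] KK(K(SI)(SK(II)))(IK(II)(K(SI)(SK(II))))(III(IK(IS))K)
  [3] K(IK(II)(K(SI)(SK(II))))(III(IK(IS))K)
  [4] IK(II)(K(SI)(SK(II)))
  [5] K(II)(K(SI)(SK(II)))
  [6] II
  [7] I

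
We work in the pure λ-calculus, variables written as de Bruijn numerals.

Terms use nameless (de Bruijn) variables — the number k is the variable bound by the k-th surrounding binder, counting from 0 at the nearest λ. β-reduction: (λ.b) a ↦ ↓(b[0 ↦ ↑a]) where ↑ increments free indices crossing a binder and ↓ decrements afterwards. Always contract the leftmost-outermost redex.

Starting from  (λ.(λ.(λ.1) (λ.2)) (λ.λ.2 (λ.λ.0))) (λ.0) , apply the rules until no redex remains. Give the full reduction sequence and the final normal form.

  start: (λ.(λ.(λ.1) (λ.2)) (λ.λ.2 (λ.λ.0))) (λ.0)
  step 1: (λ.(λ.1) (λ.λ.0)) (λ.λ.(λ.0) (λ.λ.0))
  step 2: (λ.λ.λ.(λ.0) (λ.λ.0)) (λ.λ.0)
  step 3: λ.λ.(λ.0) (λ.λ.0)
  step 4: λ.λ.λ.λ.0

Answer: normal form = λ.λ.λ.λ.0  (in 4 steps)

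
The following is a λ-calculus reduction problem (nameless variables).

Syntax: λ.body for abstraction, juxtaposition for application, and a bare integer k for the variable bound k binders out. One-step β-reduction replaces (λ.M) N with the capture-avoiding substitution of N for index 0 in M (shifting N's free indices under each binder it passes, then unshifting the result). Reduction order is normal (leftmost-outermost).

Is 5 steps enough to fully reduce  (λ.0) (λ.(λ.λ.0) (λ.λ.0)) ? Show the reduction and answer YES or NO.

  start: (λ.0) (λ.(λ.λ.0) (λ.λ.0))
  →1  λ.(λ.λ.0) (λ.λ.0)
  →2  λ.λ.0

Answer: YES — reaches normal form λ.λ.0 in 2 ≤ 5 steps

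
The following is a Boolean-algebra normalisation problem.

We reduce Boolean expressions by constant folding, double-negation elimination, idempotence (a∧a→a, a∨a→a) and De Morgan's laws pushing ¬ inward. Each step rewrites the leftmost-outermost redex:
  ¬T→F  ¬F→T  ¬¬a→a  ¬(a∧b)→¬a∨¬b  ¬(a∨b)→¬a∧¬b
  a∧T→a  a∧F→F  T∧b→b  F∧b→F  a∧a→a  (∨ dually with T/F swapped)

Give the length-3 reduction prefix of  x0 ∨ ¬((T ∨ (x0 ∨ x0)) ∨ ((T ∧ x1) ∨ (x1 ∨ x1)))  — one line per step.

  start: x0 ∨ ¬((T ∨ (x0 ∨ x0)) ∨ ((T ∧ x1) ∨ (x1 ∨ x1)))
  →1  x0 ∨ (¬(T ∨ (x0 ∨ x0)) ∧ ¬((T ∧ x1) ∨ (x1 ∨ x1)))
  →2  x0 ∨ ((¬T ∧ ¬(x0 ∨ x0)) ∧ ¬((T ∧ x1) ∨ (x1 ∨ x1)))
  →3  x0 ∨ ((F ∧ ¬(x0 ∨ x0)) ∧ ¬((T ∧ x1) ∨ (x1 ∨ x1)))

Answer: after 3 steps: x0 ∨ ((F ∧ ¬(x0 ∨ x0)) ∧ ¬((T ∧ x1) ∨ (x1 ∨ x1)))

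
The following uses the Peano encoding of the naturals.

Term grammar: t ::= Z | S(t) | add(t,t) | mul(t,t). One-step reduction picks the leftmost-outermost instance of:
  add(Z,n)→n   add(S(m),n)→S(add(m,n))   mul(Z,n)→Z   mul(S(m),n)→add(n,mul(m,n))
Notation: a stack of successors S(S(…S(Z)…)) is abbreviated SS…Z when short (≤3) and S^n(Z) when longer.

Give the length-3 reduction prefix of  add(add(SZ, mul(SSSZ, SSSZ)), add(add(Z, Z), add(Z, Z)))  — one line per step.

Answer: after 3 steps: S(add(mul(SSSZ, SSSZ), add(add(Z, Z), add(Z, Z))))

Derivation:
  start: add(add(SZ, mul(SSSZ, SSSZ)), add(add(Z, Z), add(Z, Z)))
  →1  add(S(add(Z, mul(SSSZ, SSSZ))), add(add(Z, Z), add(Z, Z)))
  →2  S(add(add(Z, mul(SSSZ, SSSZ)), add(add(Z, Z), add(Z, Z))))
  →3  S(add(mul(SSSZ, SSSZ), add(add(Z, Z), add(Z, Z))))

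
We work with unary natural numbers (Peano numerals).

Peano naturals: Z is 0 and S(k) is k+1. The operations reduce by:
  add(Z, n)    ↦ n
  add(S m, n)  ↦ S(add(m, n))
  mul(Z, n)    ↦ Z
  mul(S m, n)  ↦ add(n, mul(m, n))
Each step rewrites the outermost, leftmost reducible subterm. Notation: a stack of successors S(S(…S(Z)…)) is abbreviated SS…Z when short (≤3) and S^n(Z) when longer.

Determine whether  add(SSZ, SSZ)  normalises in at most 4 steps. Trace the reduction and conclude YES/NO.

  start: add(SSZ, SSZ)
  step 1: S(add(SZ, SSZ))
  step 2: S(S(add(Z, SSZ)))
  step 3: S^4(Z)

Answer: YES — reaches normal form S^4(Z) in 3 ≤ 4 steps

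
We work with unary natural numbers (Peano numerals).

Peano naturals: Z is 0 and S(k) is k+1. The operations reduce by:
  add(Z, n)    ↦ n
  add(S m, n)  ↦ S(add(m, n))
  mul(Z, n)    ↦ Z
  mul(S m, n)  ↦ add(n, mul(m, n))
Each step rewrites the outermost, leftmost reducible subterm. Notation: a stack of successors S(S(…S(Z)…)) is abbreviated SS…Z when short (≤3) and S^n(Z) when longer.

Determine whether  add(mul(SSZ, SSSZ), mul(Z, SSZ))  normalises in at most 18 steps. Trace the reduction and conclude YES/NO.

Answer: NO — after 18 steps the term is S(S(S(S(S(S(mul(Z, SSZ))))))), not yet normal

Working:
  start: add(mul(SSZ, SSSZ), mul(Z, SSZ))
  →1  add(add(SSSZ, mul(SZ, SSSZ)), mul(Z, SSZ))
  →2  add(S(add(SSZ, mul(SZ, SSSZ))), mul(Z, SSZ))
  →3  S(add(add(SSZ, mul(SZ, SSSZ)), mul(Z, SSZ)))
  →4  S(add(S(add(SZ, mul(SZ, SSSZ))), mul(Z, SSZ)))
  →5  S(S(add(add(SZ, mul(SZ, SSSZ)), mul(Z, SSZ))))
  →6  S(S(add(S(add(Z, mul(SZ, SSSZ))), mul(Z, SSZ))))
  →7  S(S(S(add(add(Z, mul(SZ, SSSZ)), mul(Z, SSZ)))))
  →8  S(S(S(add(mul(SZ, SSSZ), mul(Z, SSZ)))))
  →9  S(S(S(add(add(SSSZ, mul(Z, SSSZ)), mul(Z, SSZ)))))
  →10  S(S(S(add(S(add(SSZ, mul(Z, SSSZ))), mul(Z, SSZ)))))
  →11  S(S(S(S(add(add(SSZ, mul(Z, SSSZ)), mul(Z, SSZ))))))
  →12  S(S(S(S(add(S(add(SZ, mul(Z, SSSZ))), mul(Z, SSZ))))))
  →13  S(S(S(S(S(add(add(SZ, mul(Z, SSSZ)), mul(Z, SSZ)))))))
  →14  S(S(S(S(S(add(S(add(Z, mul(Z, SSSZ))), mul(Z, SSZ)))))))
  →15  S(S(S(S(S(S(add(add(Z, mul(Z, SSSZ)), mul(Z, SSZ))))))))
  →16  S(S(S(S(S(S(add(mul(Z, SSSZ), mul(Z, SSZ))))))))
  →17  S(S(S(S(S(S(add(Z, mul(Z, SSZ))))))))
  →18  S(S(S(S(S(S(mul(Z, SSZ)))))))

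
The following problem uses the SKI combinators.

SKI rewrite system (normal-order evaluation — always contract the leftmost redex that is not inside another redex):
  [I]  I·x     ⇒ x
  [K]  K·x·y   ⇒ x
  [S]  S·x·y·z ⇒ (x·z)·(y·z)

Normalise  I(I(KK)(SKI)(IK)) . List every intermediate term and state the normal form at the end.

Answer: normal form = KK  (in 4 steps)

Working:
  start: I(I(KK)(SKI)(IK))
  step 1: I(KK)(SKI)(IK)
  step 2: KK(SKI)(IK)
  step 3: K(IK)
  step 4: KK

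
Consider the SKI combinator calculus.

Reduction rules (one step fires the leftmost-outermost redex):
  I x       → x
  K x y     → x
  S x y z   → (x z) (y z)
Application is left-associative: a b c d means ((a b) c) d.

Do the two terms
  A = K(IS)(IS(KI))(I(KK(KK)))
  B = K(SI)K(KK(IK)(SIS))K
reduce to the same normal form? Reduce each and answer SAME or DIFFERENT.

Answer: DIFFERENT — A ⇓ SK, B ⇓ K(SIS)

Reduction:
Term A:
  start: K(IS)(IS(KI))(I(KK(KK)))
  [1] IS(I(KK(KK)))
  [2] S(I(KK(KK)))
  [3] S(KK(KK))
  [4] SK

Term B:
  start: K(SI)K(KK(IK)(SIS))K
  [1] SI(KK(IK)(SIS))K
  [2] IK(KK(IK)(SIS)K)
  [3] K(KK(IK)(SIS)K)
  [4] K(K(SIS)K)
  [5] K(SIS)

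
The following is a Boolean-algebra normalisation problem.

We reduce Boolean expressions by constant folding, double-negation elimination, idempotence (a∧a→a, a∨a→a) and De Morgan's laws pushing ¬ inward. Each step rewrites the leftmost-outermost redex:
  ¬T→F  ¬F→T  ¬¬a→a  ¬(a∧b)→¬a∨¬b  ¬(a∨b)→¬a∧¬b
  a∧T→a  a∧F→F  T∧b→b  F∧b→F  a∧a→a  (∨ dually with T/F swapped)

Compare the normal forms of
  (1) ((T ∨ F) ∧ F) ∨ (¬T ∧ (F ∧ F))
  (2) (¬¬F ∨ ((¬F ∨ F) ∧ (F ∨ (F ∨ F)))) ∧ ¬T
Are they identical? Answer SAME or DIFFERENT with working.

Answer: SAME — A ⇓ F, B ⇓ F

Working:
Term A:
  start: ((T ∨ F) ∧ F) ∨ (¬T ∧ (F ∧ F))
  step 1: F ∨ (¬T ∧ (F ∧ F))
  step 2: ¬T ∧ (F ∧ F)
  step 3: F ∧ (F ∧ F)
  step 4: F

Term B:
  start: (¬¬F ∨ ((¬F ∨ F) ∧ (F ∨ (F ∨ F)))) ∧ ¬T
  step 1: (F ∨ ((¬F ∨ F) ∧ (F ∨ (F ∨ F)))) ∧ ¬T
  step 2: ((¬F ∨ F) ∧ (F ∨ (F ∨ F))) ∧ ¬T
  step 3: (¬F ∧ (F ∨ (F ∨ F))) ∧ ¬T
  step 4: (T ∧ (F ∨ (F ∨ F))) ∧ ¬T
  step 5: (F ∨ (F ∨ F)) ∧ ¬T
  step 6: (F ∨ F) ∧ ¬T
  step 7: F ∧ ¬T
  step 8: F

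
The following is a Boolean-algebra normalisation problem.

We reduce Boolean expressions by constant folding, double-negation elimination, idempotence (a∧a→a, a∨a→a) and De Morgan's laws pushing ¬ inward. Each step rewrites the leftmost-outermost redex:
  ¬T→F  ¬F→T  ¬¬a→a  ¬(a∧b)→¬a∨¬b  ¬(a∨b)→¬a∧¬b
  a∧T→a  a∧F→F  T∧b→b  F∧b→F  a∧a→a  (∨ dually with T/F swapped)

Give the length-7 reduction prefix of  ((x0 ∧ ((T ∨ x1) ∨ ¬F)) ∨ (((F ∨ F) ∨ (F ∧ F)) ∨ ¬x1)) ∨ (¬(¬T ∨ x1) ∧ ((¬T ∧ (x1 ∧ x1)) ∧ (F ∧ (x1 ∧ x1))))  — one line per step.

  start: ((x0 ∧ ((T ∨ x1) ∨ ¬F)) ∨ (((F ∨ F) ∨ (F ∧ F)) ∨ ¬x1)) ∨ (¬(¬T ∨ x1) ∧ ((¬T ∧ (x1 ∧ x1)) ∧ (F ∧ (x1 ∧ x1))))
  [1] ((x0 ∧ (T ∨ ¬F)) ∨ (((F ∨ F) ∨ (F ∧ F)) ∨ ¬x1)) ∨ (¬(¬T ∨ x1) ∧ ((¬T ∧ (x1 ∧ x1)) ∧ (F ∧ (x1 ∧ x1))))
  [2] ((x0 ∧ T) ∨ (((F ∨ F) ∨ (F ∧ F)) ∨ ¬x1)) ∨ (¬(¬T ∨ x1) ∧ ((¬T ∧ (x1 ∧ x1)) ∧ (F ∧ (x1 ∧ x1))))
  [3] (x0 ∨ (((F ∨ F) ∨ (F ∧ F)) ∨ ¬x1)) ∨ (¬(¬T ∨ x1) ∧ ((¬T ∧ (x1 ∧ x1)) ∧ (F ∧ (x1 ∧ x1))))
  [4] (x0 ∨ ((F ∨ (F ∧ F)) ∨ ¬x1)) ∨ (¬(¬T ∨ x1) ∧ ((¬T ∧ (x1 ∧ x1)) ∧ (F ∧ (x1 ∧ x1))))
  [5] (x0 ∨ ((F ∧ F) ∨ ¬x1)) ∨ (¬(¬T ∨ x1) ∧ ((¬T ∧ (x1 ∧ x1)) ∧ (F ∧ (x1 ∧ x1))))
  [6] (x0 ∨ (F ∨ ¬x1)) ∨ (¬(¬T ∨ x1) ∧ ((¬T ∧ (x1 ∧ x1)) ∧ (F ∧ (x1 ∧ x1))))
  [7] (x0 ∨ ¬x1) ∨ (¬(¬T ∨ x1) ∧ ((¬T ∧ (x1 ∧ x1)) ∧ (F ∧ (x1 ∧ x1))))

Answer: after 7 steps: (x0 ∨ ¬x1) ∨ (¬(¬T ∨ x1) ∧ ((¬T ∧ (x1 ∧ x1)) ∧ (F ∧ (x1 ∧ x1))))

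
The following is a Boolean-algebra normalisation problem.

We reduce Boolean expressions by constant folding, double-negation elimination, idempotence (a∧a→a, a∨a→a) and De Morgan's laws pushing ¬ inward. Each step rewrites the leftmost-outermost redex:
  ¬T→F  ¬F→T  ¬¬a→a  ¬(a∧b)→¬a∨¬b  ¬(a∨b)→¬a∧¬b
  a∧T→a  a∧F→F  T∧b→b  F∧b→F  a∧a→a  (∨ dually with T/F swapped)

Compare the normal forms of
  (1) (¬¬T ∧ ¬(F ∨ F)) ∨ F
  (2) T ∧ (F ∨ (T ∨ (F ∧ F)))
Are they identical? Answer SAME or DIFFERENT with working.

Term A:
  start: (¬¬T ∧ ¬(F ∨ F)) ∨ F
  [1] ¬¬T ∧ ¬(F ∨ F)
  [2] T ∧ ¬(F ∨ F)
  [3] ¬(F ∨ F)
  [4] ¬F ∧ ¬F
  [5] ¬F
  [6] T

Term B:
  start: T ∧ (F ∨ (T ∨ (F ∧ F)))
  [1] F ∨ (T ∨ (F ∧ F))
  [2] T ∨ (F ∧ F)
  [3] T

Answer: SAME — A ⇓ T, B ⇓ T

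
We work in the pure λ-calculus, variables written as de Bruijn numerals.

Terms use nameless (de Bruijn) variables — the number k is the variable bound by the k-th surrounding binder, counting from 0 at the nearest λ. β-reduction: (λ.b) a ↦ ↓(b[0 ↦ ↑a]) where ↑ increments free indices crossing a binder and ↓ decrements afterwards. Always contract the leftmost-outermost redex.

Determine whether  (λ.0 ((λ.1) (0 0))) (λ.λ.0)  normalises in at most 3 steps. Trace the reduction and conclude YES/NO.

  start: (λ.0 ((λ.1) (0 0))) (λ.λ.0)
  step 1: (λ.λ.0) ((λ.λ.λ.0) ((λ.λ.0) (λ.λ.0)))
  step 2: λ.0

Answer: YES — reaches normal form λ.0 in 2 ≤ 3 steps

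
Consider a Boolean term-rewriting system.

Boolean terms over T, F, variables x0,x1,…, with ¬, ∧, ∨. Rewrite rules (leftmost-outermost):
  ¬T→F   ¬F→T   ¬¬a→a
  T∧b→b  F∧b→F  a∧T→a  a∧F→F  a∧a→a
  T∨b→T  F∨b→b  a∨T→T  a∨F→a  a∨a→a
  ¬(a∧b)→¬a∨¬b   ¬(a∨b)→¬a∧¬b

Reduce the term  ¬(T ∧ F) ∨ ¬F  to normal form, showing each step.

  start: ¬(T ∧ F) ∨ ¬F
  [1] (¬T ∨ ¬F) ∨ ¬F
  [2] (F ∨ ¬F) ∨ ¬F
  [3] ¬F ∨ ¬F
  [4] ¬F
  [5] T

Answer: normal form = T  (in 5 steps)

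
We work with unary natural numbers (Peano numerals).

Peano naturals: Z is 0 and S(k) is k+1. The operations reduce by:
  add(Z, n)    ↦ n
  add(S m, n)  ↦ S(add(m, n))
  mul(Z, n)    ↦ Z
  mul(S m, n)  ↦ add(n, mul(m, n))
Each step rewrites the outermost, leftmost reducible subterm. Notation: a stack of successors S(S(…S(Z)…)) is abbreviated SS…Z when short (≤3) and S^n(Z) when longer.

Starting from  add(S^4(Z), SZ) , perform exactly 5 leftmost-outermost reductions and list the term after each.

  start: add(S^4(Z), SZ)
  [1] S(add(SSSZ, SZ))
  [2] S(S(add(SSZ, SZ)))
  [3] S(S(S(add(SZ, SZ))))
  [4] S(S(S(S(add(Z, SZ)))))
  [5] S^5(Z)

Answer: after 5 steps: S^5(Z)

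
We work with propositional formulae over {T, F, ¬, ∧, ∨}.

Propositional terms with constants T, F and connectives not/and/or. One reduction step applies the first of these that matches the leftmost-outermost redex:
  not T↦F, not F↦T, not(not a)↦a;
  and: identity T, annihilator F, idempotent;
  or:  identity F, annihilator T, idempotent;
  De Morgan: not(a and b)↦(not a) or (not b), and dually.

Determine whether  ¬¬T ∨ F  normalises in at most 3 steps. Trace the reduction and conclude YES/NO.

Answer: YES — reaches normal form T in 2 ≤ 3 steps

Derivation:
  start: ¬¬T ∨ F
  →1  ¬¬T
  →2  T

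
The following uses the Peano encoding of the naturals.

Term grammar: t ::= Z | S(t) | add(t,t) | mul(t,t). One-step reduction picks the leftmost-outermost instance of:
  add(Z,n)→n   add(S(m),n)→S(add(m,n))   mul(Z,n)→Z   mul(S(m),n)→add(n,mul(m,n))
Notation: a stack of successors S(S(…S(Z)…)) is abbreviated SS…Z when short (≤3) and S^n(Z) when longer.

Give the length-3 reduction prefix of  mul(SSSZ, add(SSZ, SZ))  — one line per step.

Answer: after 3 steps: S(add(add(SZ, SZ), mul(SSZ, add(SSZ, SZ))))

Reduction:
  start: mul(SSSZ, add(SSZ, SZ))
  →1  add(add(SSZ, SZ), mul(SSZ, add(SSZ, SZ)))
  →2  add(S(add(SZ, SZ)), mul(SSZ, add(SSZ, SZ)))
  →3  S(add(add(SZ, SZ), mul(SSZ, add(SSZ, SZ))))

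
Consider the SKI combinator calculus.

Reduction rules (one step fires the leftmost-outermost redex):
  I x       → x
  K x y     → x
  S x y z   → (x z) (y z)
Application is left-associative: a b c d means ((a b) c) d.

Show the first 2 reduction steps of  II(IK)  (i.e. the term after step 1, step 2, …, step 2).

  start: II(IK)
  [1] I(IK)
  [2] IK

Answer: after 2 steps: IK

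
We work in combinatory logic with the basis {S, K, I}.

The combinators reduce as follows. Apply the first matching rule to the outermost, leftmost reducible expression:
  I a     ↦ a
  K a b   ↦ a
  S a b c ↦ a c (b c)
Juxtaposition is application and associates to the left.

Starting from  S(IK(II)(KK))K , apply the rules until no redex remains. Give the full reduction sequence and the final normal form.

  start: S(IK(II)(KK))K
  step 1: S(K(II)(KK))K
  step 2: S(II)K
  step 3: SIK

Answer: normal form = SIK  (in 3 steps)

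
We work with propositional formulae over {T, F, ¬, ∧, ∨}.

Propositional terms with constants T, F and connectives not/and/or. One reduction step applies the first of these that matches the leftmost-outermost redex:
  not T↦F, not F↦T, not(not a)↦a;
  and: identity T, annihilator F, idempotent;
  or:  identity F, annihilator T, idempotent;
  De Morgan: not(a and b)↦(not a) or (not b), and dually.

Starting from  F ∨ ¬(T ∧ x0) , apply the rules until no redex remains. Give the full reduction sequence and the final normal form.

Answer: normal form = ¬x0  (in 4 steps)

Working:
  start: F ∨ ¬(T ∧ x0)
  step 1: ¬(T ∧ x0)
  step 2: ¬T ∨ ¬x0
  step 3: F ∨ ¬x0
  step 4: ¬x0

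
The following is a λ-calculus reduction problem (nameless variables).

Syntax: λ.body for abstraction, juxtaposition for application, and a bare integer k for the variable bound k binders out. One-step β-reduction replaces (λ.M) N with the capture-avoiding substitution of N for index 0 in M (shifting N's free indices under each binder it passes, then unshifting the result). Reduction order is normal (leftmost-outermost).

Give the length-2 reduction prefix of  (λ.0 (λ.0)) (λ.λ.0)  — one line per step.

Answer: after 2 steps: λ.0

Working:
  start: (λ.0 (λ.0)) (λ.λ.0)
  →1  (λ.λ.0) (λ.0)
  →2  λ.0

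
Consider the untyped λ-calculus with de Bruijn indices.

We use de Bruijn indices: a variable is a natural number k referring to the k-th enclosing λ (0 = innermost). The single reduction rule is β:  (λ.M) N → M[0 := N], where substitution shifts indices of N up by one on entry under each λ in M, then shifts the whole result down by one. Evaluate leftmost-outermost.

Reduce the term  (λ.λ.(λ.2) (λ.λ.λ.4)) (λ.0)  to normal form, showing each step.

Answer: normal form = λ.λ.0  (in 2 steps)

Working:
  start: (λ.λ.(λ.2) (λ.λ.λ.4)) (λ.0)
  [1] λ.(λ.λ.0) (λ.λ.λ.λ.0)
  [2] λ.λ.0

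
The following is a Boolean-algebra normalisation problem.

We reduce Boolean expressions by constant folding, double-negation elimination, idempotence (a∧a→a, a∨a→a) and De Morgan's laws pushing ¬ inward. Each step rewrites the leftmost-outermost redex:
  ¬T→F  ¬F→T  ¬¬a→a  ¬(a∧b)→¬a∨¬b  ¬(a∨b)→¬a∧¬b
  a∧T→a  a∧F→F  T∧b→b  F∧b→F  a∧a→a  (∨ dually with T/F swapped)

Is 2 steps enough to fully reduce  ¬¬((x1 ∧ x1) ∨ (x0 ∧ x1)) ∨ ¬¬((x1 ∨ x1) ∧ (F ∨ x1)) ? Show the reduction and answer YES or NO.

Answer: NO — after 2 steps the term is (x1 ∨ (x0 ∧ x1)) ∨ ¬¬((x1 ∨ x1) ∧ (F ∨ x1)), not yet normal

Working:
  start: ¬¬((x1 ∧ x1) ∨ (x0 ∧ x1)) ∨ ¬¬((x1 ∨ x1) ∧ (F ∨ x1))
  →1  ((x1 ∧ x1) ∨ (x0 ∧ x1)) ∨ ¬¬((x1 ∨ x1) ∧ (F ∨ x1))
  →2  (x1 ∨ (x0 ∧ x1)) ∨ ¬¬((x1 ∨ x1) ∧ (F ∨ x1))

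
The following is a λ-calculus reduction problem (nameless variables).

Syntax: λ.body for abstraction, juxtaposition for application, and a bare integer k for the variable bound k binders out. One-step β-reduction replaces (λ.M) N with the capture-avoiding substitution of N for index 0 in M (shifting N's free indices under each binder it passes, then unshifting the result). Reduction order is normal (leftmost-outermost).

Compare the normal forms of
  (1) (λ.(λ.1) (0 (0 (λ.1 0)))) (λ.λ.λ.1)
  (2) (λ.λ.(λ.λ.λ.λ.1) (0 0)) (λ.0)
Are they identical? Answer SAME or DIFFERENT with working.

Answer: DIFFERENT — A ⇓ λ.λ.λ.1, B ⇓ λ.λ.λ.λ.1

Reduction:
Term A:
  start: (λ.(λ.1) (0 (0 (λ.1 0)))) (λ.λ.λ.1)
  [1] (λ.λ.λ.λ.1) ((λ.λ.λ.1) ((λ.λ.λ.1) (λ.(λ.λ.λ.1) 0)))
  [2] λ.λ.λ.1

Term B:
  start: (λ.λ.(λ.λ.λ.λ.1) (0 0)) (λ.0)
  [1] λ.(λ.λ.λ.λ.1) (0 0)
  [2] λ.λ.λ.λ.1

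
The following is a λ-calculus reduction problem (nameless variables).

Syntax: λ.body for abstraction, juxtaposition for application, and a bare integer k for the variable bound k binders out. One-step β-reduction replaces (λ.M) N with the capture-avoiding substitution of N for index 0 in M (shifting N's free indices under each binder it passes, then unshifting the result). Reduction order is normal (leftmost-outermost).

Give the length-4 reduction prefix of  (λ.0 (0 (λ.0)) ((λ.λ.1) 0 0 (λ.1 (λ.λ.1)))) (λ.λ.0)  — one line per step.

Answer: after 4 steps: (λ.λ.λ.0) (λ.λ.0) (λ.(λ.λ.0) (λ.λ.1))

Working:
  start: (λ.0 (0 (λ.0)) ((λ.λ.1) 0 0 (λ.1 (λ.λ.1)))) (λ.λ.0)
  [1] (λ.λ.0) ((λ.λ.0) (λ.0)) ((λ.λ.1) (λ.λ.0) (λ.λ.0) (λ.(λ.λ.0) (λ.λ.1)))
  [2] (λ.0) ((λ.λ.1) (λ.λ.0) (λ.λ.0) (λ.(λ.λ.0) (λ.λ.1)))
  [3] (λ.λ.1) (λ.λ.0) (λ.λ.0) (λ.(λ.λ.0) (λ.λ.1))
  [4] (λ.λ.λ.0) (λ.λ.0) (λ.(λ.λ.0) (λ.λ.1))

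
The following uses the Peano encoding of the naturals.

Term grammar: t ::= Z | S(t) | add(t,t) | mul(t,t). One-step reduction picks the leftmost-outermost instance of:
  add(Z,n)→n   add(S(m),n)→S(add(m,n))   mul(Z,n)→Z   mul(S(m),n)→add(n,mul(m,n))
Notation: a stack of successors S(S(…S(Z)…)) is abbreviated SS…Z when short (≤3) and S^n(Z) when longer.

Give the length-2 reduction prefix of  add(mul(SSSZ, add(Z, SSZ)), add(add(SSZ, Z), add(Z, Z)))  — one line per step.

Answer: after 2 steps: add(add(SSZ, mul(SSZ, add(Z, SSZ))), add(add(SSZ, Z), add(Z, Z)))

Reduction:
  start: add(mul(SSSZ, add(Z, SSZ)), add(add(SSZ, Z), add(Z, Z)))
  →1  add(add(add(Z, SSZ), mul(SSZ, add(Z, SSZ))), add(add(SSZ, Z), add(Z, Z)))
  →2  add(add(SSZ, mul(SSZ, add(Z, SSZ))), add(add(SSZ, Z), add(Z, Z)))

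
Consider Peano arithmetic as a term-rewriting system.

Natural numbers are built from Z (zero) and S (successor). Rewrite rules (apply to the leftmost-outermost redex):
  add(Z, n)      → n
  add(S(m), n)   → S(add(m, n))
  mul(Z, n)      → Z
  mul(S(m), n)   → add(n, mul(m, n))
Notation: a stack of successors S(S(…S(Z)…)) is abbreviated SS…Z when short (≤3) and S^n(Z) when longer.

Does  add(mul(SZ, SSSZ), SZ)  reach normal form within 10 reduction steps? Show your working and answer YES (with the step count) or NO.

  start: add(mul(SZ, SSSZ), SZ)
  step 1: add(add(SSSZ, mul(Z, SSSZ)), SZ)
  step 2: add(S(add(SSZ, mul(Z, SSSZ))), SZ)
  step 3: S(add(add(SSZ, mul(Z, SSSZ)), SZ))
  step 4: S(add(S(add(SZ, mul(Z, SSSZ))), SZ))
  step 5: S(S(add(add(SZ, mul(Z, SSSZ)), SZ)))
  step 6: S(S(add(S(add(Z, mul(Z, SSSZ))), SZ)))
  step 7: S(S(S(add(add(Z, mul(Z, SSSZ)), SZ))))
  step 8: S(S(S(add(mul(Z, SSSZ), SZ))))
  step 9: S(S(S(add(Z, SZ))))
  step 10: S^4(Z)

Answer: YES — reaches normal form S^4(Z) in 10 ≤ 10 steps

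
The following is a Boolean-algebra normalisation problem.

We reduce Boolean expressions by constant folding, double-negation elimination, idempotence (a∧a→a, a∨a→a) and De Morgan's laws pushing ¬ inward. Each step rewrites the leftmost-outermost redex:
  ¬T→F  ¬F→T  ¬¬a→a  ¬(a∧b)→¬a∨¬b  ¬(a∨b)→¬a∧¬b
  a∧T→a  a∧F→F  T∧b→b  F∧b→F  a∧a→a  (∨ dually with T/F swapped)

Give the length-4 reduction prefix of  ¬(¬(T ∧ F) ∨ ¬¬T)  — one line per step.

Answer: after 4 steps: F

Reduction:
  start: ¬(¬(T ∧ F) ∨ ¬¬T)
  [1] ¬¬(T ∧ F) ∧ ¬¬¬T
  [2] (T ∧ F) ∧ ¬¬¬T
  [3] F ∧ ¬¬¬T
  [4] F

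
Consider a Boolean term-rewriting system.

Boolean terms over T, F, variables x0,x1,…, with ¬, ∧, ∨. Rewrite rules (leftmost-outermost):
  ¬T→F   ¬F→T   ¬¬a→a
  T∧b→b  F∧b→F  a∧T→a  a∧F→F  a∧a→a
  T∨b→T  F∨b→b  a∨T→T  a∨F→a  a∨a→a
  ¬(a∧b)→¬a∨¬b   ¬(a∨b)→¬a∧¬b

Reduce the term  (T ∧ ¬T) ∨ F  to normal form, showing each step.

Answer: normal form = F  (in 3 steps)

Derivation:
  start: (T ∧ ¬T) ∨ F
  →1  T ∧ ¬T
  →2  ¬T
  →3  F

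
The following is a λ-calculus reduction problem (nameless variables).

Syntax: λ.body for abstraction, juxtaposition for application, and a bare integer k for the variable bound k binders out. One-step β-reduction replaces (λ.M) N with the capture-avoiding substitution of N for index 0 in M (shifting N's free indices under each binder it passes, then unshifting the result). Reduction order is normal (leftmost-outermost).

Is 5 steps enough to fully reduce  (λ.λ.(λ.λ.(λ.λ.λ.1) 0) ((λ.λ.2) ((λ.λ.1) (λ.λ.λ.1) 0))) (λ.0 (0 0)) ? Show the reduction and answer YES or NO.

Answer: YES — reaches normal form λ.λ.λ.λ.1 in 3 ≤ 5 steps

Reduction:
  start: (λ.λ.(λ.λ.(λ.λ.λ.1) 0) ((λ.λ.2) ((λ.λ.1) (λ.λ.λ.1) 0))) (λ.0 (0 0))
  [1] λ.(λ.λ.(λ.λ.λ.1) 0) ((λ.λ.2) ((λ.λ.1) (λ.λ.λ.1) 0))
  [2] λ.λ.(λ.λ.λ.1) 0
  [3] λ.λ.λ.λ.1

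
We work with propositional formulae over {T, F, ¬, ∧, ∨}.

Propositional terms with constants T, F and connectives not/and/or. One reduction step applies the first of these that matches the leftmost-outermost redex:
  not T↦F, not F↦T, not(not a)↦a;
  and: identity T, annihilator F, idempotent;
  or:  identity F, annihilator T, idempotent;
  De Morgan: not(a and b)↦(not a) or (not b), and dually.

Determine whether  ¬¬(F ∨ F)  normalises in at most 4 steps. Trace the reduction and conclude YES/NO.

Answer: YES — reaches normal form F in 2 ≤ 4 steps

Derivation:
  start: ¬¬(F ∨ F)
  [1] F ∨ F
  [2] F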